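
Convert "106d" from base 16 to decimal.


Input: "106d" in base 16
Positional expansion:
  Digit '1' (value 1) x 16^3 = 4096
  Digit '0' (value 0) x 16^2 = 0
  Digit '6' (value 6) x 16^1 = 96
  Digit 'd' (value 13) x 16^0 = 13
Sum = 4205

4205


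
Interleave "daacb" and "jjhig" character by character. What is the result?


Interleaving "daacb" and "jjhig":
  Position 0: 'd' from first, 'j' from second => "dj"
  Position 1: 'a' from first, 'j' from second => "aj"
  Position 2: 'a' from first, 'h' from second => "ah"
  Position 3: 'c' from first, 'i' from second => "ci"
  Position 4: 'b' from first, 'g' from second => "bg"
Result: djajahcibg

djajahcibg


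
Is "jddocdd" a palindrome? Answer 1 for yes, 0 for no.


Input: jddocdd
Reversed: ddcoddj
  Compare pos 0 ('j') with pos 6 ('d'): MISMATCH
  Compare pos 1 ('d') with pos 5 ('d'): match
  Compare pos 2 ('d') with pos 4 ('c'): MISMATCH
Result: not a palindrome

0


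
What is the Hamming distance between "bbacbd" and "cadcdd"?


Comparing "bbacbd" and "cadcdd" position by position:
  Position 0: 'b' vs 'c' => differ
  Position 1: 'b' vs 'a' => differ
  Position 2: 'a' vs 'd' => differ
  Position 3: 'c' vs 'c' => same
  Position 4: 'b' vs 'd' => differ
  Position 5: 'd' vs 'd' => same
Total differences (Hamming distance): 4

4


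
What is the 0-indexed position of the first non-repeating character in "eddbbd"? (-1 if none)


Input: eddbbd
Character frequencies:
  'b': 2
  'd': 3
  'e': 1
Scanning left to right for freq == 1:
  Position 0 ('e'): unique! => answer = 0

0


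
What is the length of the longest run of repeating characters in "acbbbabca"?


Input: "acbbbabca"
Scanning for longest run:
  Position 1 ('c'): new char, reset run to 1
  Position 2 ('b'): new char, reset run to 1
  Position 3 ('b'): continues run of 'b', length=2
  Position 4 ('b'): continues run of 'b', length=3
  Position 5 ('a'): new char, reset run to 1
  Position 6 ('b'): new char, reset run to 1
  Position 7 ('c'): new char, reset run to 1
  Position 8 ('a'): new char, reset run to 1
Longest run: 'b' with length 3

3


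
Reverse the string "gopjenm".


Input: gopjenm
Reading characters right to left:
  Position 6: 'm'
  Position 5: 'n'
  Position 4: 'e'
  Position 3: 'j'
  Position 2: 'p'
  Position 1: 'o'
  Position 0: 'g'
Reversed: mnejpog

mnejpog


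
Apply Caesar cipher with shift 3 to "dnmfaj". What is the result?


Caesar cipher: shift "dnmfaj" by 3
  'd' (pos 3) + 3 = pos 6 = 'g'
  'n' (pos 13) + 3 = pos 16 = 'q'
  'm' (pos 12) + 3 = pos 15 = 'p'
  'f' (pos 5) + 3 = pos 8 = 'i'
  'a' (pos 0) + 3 = pos 3 = 'd'
  'j' (pos 9) + 3 = pos 12 = 'm'
Result: gqpidm

gqpidm


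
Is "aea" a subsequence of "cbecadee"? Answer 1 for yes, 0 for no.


Check if "aea" is a subsequence of "cbecadee"
Greedy scan:
  Position 0 ('c'): no match needed
  Position 1 ('b'): no match needed
  Position 2 ('e'): no match needed
  Position 3 ('c'): no match needed
  Position 4 ('a'): matches sub[0] = 'a'
  Position 5 ('d'): no match needed
  Position 6 ('e'): matches sub[1] = 'e'
  Position 7 ('e'): no match needed
Only matched 2/3 characters => not a subsequence

0


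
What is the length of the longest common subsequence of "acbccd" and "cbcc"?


LCS of "acbccd" and "cbcc"
DP table:
           c    b    c    c
      0    0    0    0    0
  a   0    0    0    0    0
  c   0    1    1    1    1
  b   0    1    2    2    2
  c   0    1    2    3    3
  c   0    1    2    3    4
  d   0    1    2    3    4
LCS length = dp[6][4] = 4

4


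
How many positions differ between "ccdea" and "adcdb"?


Comparing "ccdea" and "adcdb" position by position:
  Position 0: 'c' vs 'a' => DIFFER
  Position 1: 'c' vs 'd' => DIFFER
  Position 2: 'd' vs 'c' => DIFFER
  Position 3: 'e' vs 'd' => DIFFER
  Position 4: 'a' vs 'b' => DIFFER
Positions that differ: 5

5


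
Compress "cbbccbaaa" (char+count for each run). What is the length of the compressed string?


Input: cbbccbaaa
Runs:
  'c' x 1 => "c1"
  'b' x 2 => "b2"
  'c' x 2 => "c2"
  'b' x 1 => "b1"
  'a' x 3 => "a3"
Compressed: "c1b2c2b1a3"
Compressed length: 10

10


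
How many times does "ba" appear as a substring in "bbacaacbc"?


Searching for "ba" in "bbacaacbc"
Scanning each position:
  Position 0: "bb" => no
  Position 1: "ba" => MATCH
  Position 2: "ac" => no
  Position 3: "ca" => no
  Position 4: "aa" => no
  Position 5: "ac" => no
  Position 6: "cb" => no
  Position 7: "bc" => no
Total occurrences: 1

1


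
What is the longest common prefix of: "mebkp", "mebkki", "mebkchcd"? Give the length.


Words: mebkp, mebkki, mebkchcd
  Position 0: all 'm' => match
  Position 1: all 'e' => match
  Position 2: all 'b' => match
  Position 3: all 'k' => match
  Position 4: ('p', 'k', 'c') => mismatch, stop
LCP = "mebk" (length 4)

4


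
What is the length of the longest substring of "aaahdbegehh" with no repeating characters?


Input: "aaahdbegehh"
Sliding window (track last position of each char):
  Position 0 ('a'): window [0,0] length 1 -- new best
  Position 1 ('a'): repeat (last at 0), move window start to 1
  Position 1 ('a'): window [1,1] length 1
  Position 2 ('a'): repeat (last at 1), move window start to 2
  Position 2 ('a'): window [2,2] length 1
  Position 3 ('h'): window [2,3] length 2 -- new best
  Position 4 ('d'): window [2,4] length 3 -- new best
  Position 5 ('b'): window [2,5] length 4 -- new best
  Position 6 ('e'): window [2,6] length 5 -- new best
  Position 7 ('g'): window [2,7] length 6 -- new best
  Position 8 ('e'): repeat (last at 6), move window start to 7
  Position 8 ('e'): window [7,8] length 2
  Position 9 ('h'): window [7,9] length 3
  Position 10 ('h'): repeat (last at 9), move window start to 10
  Position 10 ('h'): window [10,10] length 1
Longest substring with no repeats: "ahdbeg" with length 6

6


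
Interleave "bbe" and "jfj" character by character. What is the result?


Interleaving "bbe" and "jfj":
  Position 0: 'b' from first, 'j' from second => "bj"
  Position 1: 'b' from first, 'f' from second => "bf"
  Position 2: 'e' from first, 'j' from second => "ej"
Result: bjbfej

bjbfej


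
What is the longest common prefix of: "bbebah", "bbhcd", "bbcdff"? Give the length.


Words: bbebah, bbhcd, bbcdff
  Position 0: all 'b' => match
  Position 1: all 'b' => match
  Position 2: ('e', 'h', 'c') => mismatch, stop
LCP = "bb" (length 2)

2


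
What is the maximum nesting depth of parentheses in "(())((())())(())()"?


Input: "(())((())())(())()"
Tracking depth:
  Position 0 '(': depth becomes 1
  Position 1 '(': depth becomes 2
  Position 2 ')': depth becomes 1
  Position 3 ')': depth becomes 0
  Position 4 '(': depth becomes 1
  Position 5 '(': depth becomes 2
  Position 6 '(': depth becomes 3
  Position 7 ')': depth becomes 2
  Position 8 ')': depth becomes 1
  Position 9 '(': depth becomes 2
  Position 10 ')': depth becomes 1
  Position 11 ')': depth becomes 0
  Position 12 '(': depth becomes 1
  Position 13 '(': depth becomes 2
  Position 14 ')': depth becomes 1
  Position 15 ')': depth becomes 0
  Position 16 '(': depth becomes 1
  Position 17 ')': depth becomes 0
Maximum depth reached: 3

3


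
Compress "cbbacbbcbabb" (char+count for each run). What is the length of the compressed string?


Input: cbbacbbcbabb
Runs:
  'c' x 1 => "c1"
  'b' x 2 => "b2"
  'a' x 1 => "a1"
  'c' x 1 => "c1"
  'b' x 2 => "b2"
  'c' x 1 => "c1"
  'b' x 1 => "b1"
  'a' x 1 => "a1"
  'b' x 2 => "b2"
Compressed: "c1b2a1c1b2c1b1a1b2"
Compressed length: 18

18


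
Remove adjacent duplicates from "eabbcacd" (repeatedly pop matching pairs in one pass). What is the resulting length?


Input: eabbcacd
Stack-based adjacent duplicate removal:
  Read 'e': push. Stack: e
  Read 'a': push. Stack: ea
  Read 'b': push. Stack: eab
  Read 'b': matches stack top 'b' => pop. Stack: ea
  Read 'c': push. Stack: eac
  Read 'a': push. Stack: eaca
  Read 'c': push. Stack: eacac
  Read 'd': push. Stack: eacacd
Final stack: "eacacd" (length 6)

6


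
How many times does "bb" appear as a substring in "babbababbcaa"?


Searching for "bb" in "babbababbcaa"
Scanning each position:
  Position 0: "ba" => no
  Position 1: "ab" => no
  Position 2: "bb" => MATCH
  Position 3: "ba" => no
  Position 4: "ab" => no
  Position 5: "ba" => no
  Position 6: "ab" => no
  Position 7: "bb" => MATCH
  Position 8: "bc" => no
  Position 9: "ca" => no
  Position 10: "aa" => no
Total occurrences: 2

2


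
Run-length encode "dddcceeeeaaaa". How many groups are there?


Input: dddcceeeeaaaa
Scanning for consecutive runs:
  Group 1: 'd' x 3 (positions 0-2)
  Group 2: 'c' x 2 (positions 3-4)
  Group 3: 'e' x 4 (positions 5-8)
  Group 4: 'a' x 4 (positions 9-12)
Total groups: 4

4


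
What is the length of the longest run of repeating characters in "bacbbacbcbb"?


Input: "bacbbacbcbb"
Scanning for longest run:
  Position 1 ('a'): new char, reset run to 1
  Position 2 ('c'): new char, reset run to 1
  Position 3 ('b'): new char, reset run to 1
  Position 4 ('b'): continues run of 'b', length=2
  Position 5 ('a'): new char, reset run to 1
  Position 6 ('c'): new char, reset run to 1
  Position 7 ('b'): new char, reset run to 1
  Position 8 ('c'): new char, reset run to 1
  Position 9 ('b'): new char, reset run to 1
  Position 10 ('b'): continues run of 'b', length=2
Longest run: 'b' with length 2

2


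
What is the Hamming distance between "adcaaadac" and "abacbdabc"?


Comparing "adcaaadac" and "abacbdabc" position by position:
  Position 0: 'a' vs 'a' => same
  Position 1: 'd' vs 'b' => differ
  Position 2: 'c' vs 'a' => differ
  Position 3: 'a' vs 'c' => differ
  Position 4: 'a' vs 'b' => differ
  Position 5: 'a' vs 'd' => differ
  Position 6: 'd' vs 'a' => differ
  Position 7: 'a' vs 'b' => differ
  Position 8: 'c' vs 'c' => same
Total differences (Hamming distance): 7

7


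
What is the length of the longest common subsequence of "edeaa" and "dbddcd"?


LCS of "edeaa" and "dbddcd"
DP table:
           d    b    d    d    c    d
      0    0    0    0    0    0    0
  e   0    0    0    0    0    0    0
  d   0    1    1    1    1    1    1
  e   0    1    1    1    1    1    1
  a   0    1    1    1    1    1    1
  a   0    1    1    1    1    1    1
LCS length = dp[5][6] = 1

1


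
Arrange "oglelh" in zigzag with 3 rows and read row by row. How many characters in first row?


Zigzag "oglelh" into 3 rows:
Placing characters:
  'o' => row 0
  'g' => row 1
  'l' => row 2
  'e' => row 1
  'l' => row 0
  'h' => row 1
Rows:
  Row 0: "ol"
  Row 1: "geh"
  Row 2: "l"
First row length: 2

2


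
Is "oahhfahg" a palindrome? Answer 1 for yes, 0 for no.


Input: oahhfahg
Reversed: ghafhhao
  Compare pos 0 ('o') with pos 7 ('g'): MISMATCH
  Compare pos 1 ('a') with pos 6 ('h'): MISMATCH
  Compare pos 2 ('h') with pos 5 ('a'): MISMATCH
  Compare pos 3 ('h') with pos 4 ('f'): MISMATCH
Result: not a palindrome

0


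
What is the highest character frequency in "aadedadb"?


Input: aadedadb
Character counts:
  'a': 3
  'b': 1
  'd': 3
  'e': 1
Maximum frequency: 3

3


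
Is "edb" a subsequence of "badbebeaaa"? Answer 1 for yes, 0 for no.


Check if "edb" is a subsequence of "badbebeaaa"
Greedy scan:
  Position 0 ('b'): no match needed
  Position 1 ('a'): no match needed
  Position 2 ('d'): no match needed
  Position 3 ('b'): no match needed
  Position 4 ('e'): matches sub[0] = 'e'
  Position 5 ('b'): no match needed
  Position 6 ('e'): no match needed
  Position 7 ('a'): no match needed
  Position 8 ('a'): no match needed
  Position 9 ('a'): no match needed
Only matched 1/3 characters => not a subsequence

0


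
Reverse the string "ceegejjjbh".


Input: ceegejjjbh
Reading characters right to left:
  Position 9: 'h'
  Position 8: 'b'
  Position 7: 'j'
  Position 6: 'j'
  Position 5: 'j'
  Position 4: 'e'
  Position 3: 'g'
  Position 2: 'e'
  Position 1: 'e'
  Position 0: 'c'
Reversed: hbjjjegeec

hbjjjegeec


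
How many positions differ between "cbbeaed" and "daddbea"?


Comparing "cbbeaed" and "daddbea" position by position:
  Position 0: 'c' vs 'd' => DIFFER
  Position 1: 'b' vs 'a' => DIFFER
  Position 2: 'b' vs 'd' => DIFFER
  Position 3: 'e' vs 'd' => DIFFER
  Position 4: 'a' vs 'b' => DIFFER
  Position 5: 'e' vs 'e' => same
  Position 6: 'd' vs 'a' => DIFFER
Positions that differ: 6

6


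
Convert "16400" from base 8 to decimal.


Input: "16400" in base 8
Positional expansion:
  Digit '1' (value 1) x 8^4 = 4096
  Digit '6' (value 6) x 8^3 = 3072
  Digit '4' (value 4) x 8^2 = 256
  Digit '0' (value 0) x 8^1 = 0
  Digit '0' (value 0) x 8^0 = 0
Sum = 7424

7424


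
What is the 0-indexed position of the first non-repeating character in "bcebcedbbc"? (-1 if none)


Input: bcebcedbbc
Character frequencies:
  'b': 4
  'c': 3
  'd': 1
  'e': 2
Scanning left to right for freq == 1:
  Position 0 ('b'): freq=4, skip
  Position 1 ('c'): freq=3, skip
  Position 2 ('e'): freq=2, skip
  Position 3 ('b'): freq=4, skip
  Position 4 ('c'): freq=3, skip
  Position 5 ('e'): freq=2, skip
  Position 6 ('d'): unique! => answer = 6

6


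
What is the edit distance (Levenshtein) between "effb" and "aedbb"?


Computing edit distance: "effb" -> "aedbb"
DP table:
           a    e    d    b    b
      0    1    2    3    4    5
  e   1    1    1    2    3    4
  f   2    2    2    2    3    4
  f   3    3    3    3    3    4
  b   4    4    4    4    3    3
Edit distance = dp[4][5] = 3

3


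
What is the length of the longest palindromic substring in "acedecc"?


Input: "acedecc"
Checking substrings for palindromes:
  [1:6] "cedec" (len 5) => palindrome
  [2:5] "ede" (len 3) => palindrome
  [5:7] "cc" (len 2) => palindrome
Longest palindromic substring: "cedec" with length 5

5


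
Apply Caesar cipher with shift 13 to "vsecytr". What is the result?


Caesar cipher: shift "vsecytr" by 13
  'v' (pos 21) + 13 = pos 8 = 'i'
  's' (pos 18) + 13 = pos 5 = 'f'
  'e' (pos 4) + 13 = pos 17 = 'r'
  'c' (pos 2) + 13 = pos 15 = 'p'
  'y' (pos 24) + 13 = pos 11 = 'l'
  't' (pos 19) + 13 = pos 6 = 'g'
  'r' (pos 17) + 13 = pos 4 = 'e'
Result: ifrplge

ifrplge


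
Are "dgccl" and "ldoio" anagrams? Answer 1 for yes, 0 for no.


Strings: "dgccl", "ldoio"
Sorted first:  ccdgl
Sorted second: diloo
Differ at position 0: 'c' vs 'd' => not anagrams

0


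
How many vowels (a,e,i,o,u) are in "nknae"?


Input: nknae
Checking each character:
  'n' at position 0: consonant
  'k' at position 1: consonant
  'n' at position 2: consonant
  'a' at position 3: vowel (running total: 1)
  'e' at position 4: vowel (running total: 2)
Total vowels: 2

2


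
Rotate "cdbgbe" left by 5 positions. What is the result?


Input: "cdbgbe", rotate left by 5
First 5 characters: "cdbgb"
Remaining characters: "e"
Concatenate remaining + first: "e" + "cdbgb" = "ecdbgb"

ecdbgb


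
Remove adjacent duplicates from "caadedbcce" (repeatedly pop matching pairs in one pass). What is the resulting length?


Input: caadedbcce
Stack-based adjacent duplicate removal:
  Read 'c': push. Stack: c
  Read 'a': push. Stack: ca
  Read 'a': matches stack top 'a' => pop. Stack: c
  Read 'd': push. Stack: cd
  Read 'e': push. Stack: cde
  Read 'd': push. Stack: cded
  Read 'b': push. Stack: cdedb
  Read 'c': push. Stack: cdedbc
  Read 'c': matches stack top 'c' => pop. Stack: cdedb
  Read 'e': push. Stack: cdedbe
Final stack: "cdedbe" (length 6)

6


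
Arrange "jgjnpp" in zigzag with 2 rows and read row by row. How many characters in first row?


Zigzag "jgjnpp" into 2 rows:
Placing characters:
  'j' => row 0
  'g' => row 1
  'j' => row 0
  'n' => row 1
  'p' => row 0
  'p' => row 1
Rows:
  Row 0: "jjp"
  Row 1: "gnp"
First row length: 3

3


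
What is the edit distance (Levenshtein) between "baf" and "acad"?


Computing edit distance: "baf" -> "acad"
DP table:
           a    c    a    d
      0    1    2    3    4
  b   1    1    2    3    4
  a   2    1    2    2    3
  f   3    2    2    3    3
Edit distance = dp[3][4] = 3

3


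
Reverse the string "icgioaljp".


Input: icgioaljp
Reading characters right to left:
  Position 8: 'p'
  Position 7: 'j'
  Position 6: 'l'
  Position 5: 'a'
  Position 4: 'o'
  Position 3: 'i'
  Position 2: 'g'
  Position 1: 'c'
  Position 0: 'i'
Reversed: pjlaoigci

pjlaoigci


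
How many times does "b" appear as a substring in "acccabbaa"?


Searching for "b" in "acccabbaa"
Scanning each position:
  Position 0: "a" => no
  Position 1: "c" => no
  Position 2: "c" => no
  Position 3: "c" => no
  Position 4: "a" => no
  Position 5: "b" => MATCH
  Position 6: "b" => MATCH
  Position 7: "a" => no
  Position 8: "a" => no
Total occurrences: 2

2


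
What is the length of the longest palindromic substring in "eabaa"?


Input: "eabaa"
Checking substrings for palindromes:
  [1:4] "aba" (len 3) => palindrome
  [3:5] "aa" (len 2) => palindrome
Longest palindromic substring: "aba" with length 3

3


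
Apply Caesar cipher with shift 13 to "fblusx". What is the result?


Caesar cipher: shift "fblusx" by 13
  'f' (pos 5) + 13 = pos 18 = 's'
  'b' (pos 1) + 13 = pos 14 = 'o'
  'l' (pos 11) + 13 = pos 24 = 'y'
  'u' (pos 20) + 13 = pos 7 = 'h'
  's' (pos 18) + 13 = pos 5 = 'f'
  'x' (pos 23) + 13 = pos 10 = 'k'
Result: soyhfk

soyhfk


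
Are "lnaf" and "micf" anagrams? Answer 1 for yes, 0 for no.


Strings: "lnaf", "micf"
Sorted first:  afln
Sorted second: cfim
Differ at position 0: 'a' vs 'c' => not anagrams

0


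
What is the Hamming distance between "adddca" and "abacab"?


Comparing "adddca" and "abacab" position by position:
  Position 0: 'a' vs 'a' => same
  Position 1: 'd' vs 'b' => differ
  Position 2: 'd' vs 'a' => differ
  Position 3: 'd' vs 'c' => differ
  Position 4: 'c' vs 'a' => differ
  Position 5: 'a' vs 'b' => differ
Total differences (Hamming distance): 5

5


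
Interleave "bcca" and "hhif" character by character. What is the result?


Interleaving "bcca" and "hhif":
  Position 0: 'b' from first, 'h' from second => "bh"
  Position 1: 'c' from first, 'h' from second => "ch"
  Position 2: 'c' from first, 'i' from second => "ci"
  Position 3: 'a' from first, 'f' from second => "af"
Result: bhchciaf

bhchciaf


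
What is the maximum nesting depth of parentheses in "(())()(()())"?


Input: "(())()(()())"
Tracking depth:
  Position 0 '(': depth becomes 1
  Position 1 '(': depth becomes 2
  Position 2 ')': depth becomes 1
  Position 3 ')': depth becomes 0
  Position 4 '(': depth becomes 1
  Position 5 ')': depth becomes 0
  Position 6 '(': depth becomes 1
  Position 7 '(': depth becomes 2
  Position 8 ')': depth becomes 1
  Position 9 '(': depth becomes 2
  Position 10 ')': depth becomes 1
  Position 11 ')': depth becomes 0
Maximum depth reached: 2

2


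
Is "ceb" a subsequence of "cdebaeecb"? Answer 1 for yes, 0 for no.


Check if "ceb" is a subsequence of "cdebaeecb"
Greedy scan:
  Position 0 ('c'): matches sub[0] = 'c'
  Position 1 ('d'): no match needed
  Position 2 ('e'): matches sub[1] = 'e'
  Position 3 ('b'): matches sub[2] = 'b'
  Position 4 ('a'): no match needed
  Position 5 ('e'): no match needed
  Position 6 ('e'): no match needed
  Position 7 ('c'): no match needed
  Position 8 ('b'): no match needed
All 3 characters matched => is a subsequence

1


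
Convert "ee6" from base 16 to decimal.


Input: "ee6" in base 16
Positional expansion:
  Digit 'e' (value 14) x 16^2 = 3584
  Digit 'e' (value 14) x 16^1 = 224
  Digit '6' (value 6) x 16^0 = 6
Sum = 3814

3814


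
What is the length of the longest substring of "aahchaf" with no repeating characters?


Input: "aahchaf"
Sliding window (track last position of each char):
  Position 0 ('a'): window [0,0] length 1 -- new best
  Position 1 ('a'): repeat (last at 0), move window start to 1
  Position 1 ('a'): window [1,1] length 1
  Position 2 ('h'): window [1,2] length 2 -- new best
  Position 3 ('c'): window [1,3] length 3 -- new best
  Position 4 ('h'): repeat (last at 2), move window start to 3
  Position 4 ('h'): window [3,4] length 2
  Position 5 ('a'): window [3,5] length 3
  Position 6 ('f'): window [3,6] length 4 -- new best
Longest substring with no repeats: "chaf" with length 4

4


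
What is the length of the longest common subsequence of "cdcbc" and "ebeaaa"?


LCS of "cdcbc" and "ebeaaa"
DP table:
           e    b    e    a    a    a
      0    0    0    0    0    0    0
  c   0    0    0    0    0    0    0
  d   0    0    0    0    0    0    0
  c   0    0    0    0    0    0    0
  b   0    0    1    1    1    1    1
  c   0    0    1    1    1    1    1
LCS length = dp[5][6] = 1

1


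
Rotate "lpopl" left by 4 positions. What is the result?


Input: "lpopl", rotate left by 4
First 4 characters: "lpop"
Remaining characters: "l"
Concatenate remaining + first: "l" + "lpop" = "llpop"

llpop


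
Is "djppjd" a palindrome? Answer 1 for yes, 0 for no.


Input: djppjd
Reversed: djppjd
  Compare pos 0 ('d') with pos 5 ('d'): match
  Compare pos 1 ('j') with pos 4 ('j'): match
  Compare pos 2 ('p') with pos 3 ('p'): match
Result: palindrome

1


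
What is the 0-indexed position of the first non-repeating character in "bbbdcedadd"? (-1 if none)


Input: bbbdcedadd
Character frequencies:
  'a': 1
  'b': 3
  'c': 1
  'd': 4
  'e': 1
Scanning left to right for freq == 1:
  Position 0 ('b'): freq=3, skip
  Position 1 ('b'): freq=3, skip
  Position 2 ('b'): freq=3, skip
  Position 3 ('d'): freq=4, skip
  Position 4 ('c'): unique! => answer = 4

4


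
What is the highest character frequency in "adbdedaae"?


Input: adbdedaae
Character counts:
  'a': 3
  'b': 1
  'd': 3
  'e': 2
Maximum frequency: 3

3


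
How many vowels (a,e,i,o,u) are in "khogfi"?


Input: khogfi
Checking each character:
  'k' at position 0: consonant
  'h' at position 1: consonant
  'o' at position 2: vowel (running total: 1)
  'g' at position 3: consonant
  'f' at position 4: consonant
  'i' at position 5: vowel (running total: 2)
Total vowels: 2

2


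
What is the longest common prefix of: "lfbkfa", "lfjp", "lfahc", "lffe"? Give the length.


Words: lfbkfa, lfjp, lfahc, lffe
  Position 0: all 'l' => match
  Position 1: all 'f' => match
  Position 2: ('b', 'j', 'a', 'f') => mismatch, stop
LCP = "lf" (length 2)

2


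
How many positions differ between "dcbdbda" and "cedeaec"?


Comparing "dcbdbda" and "cedeaec" position by position:
  Position 0: 'd' vs 'c' => DIFFER
  Position 1: 'c' vs 'e' => DIFFER
  Position 2: 'b' vs 'd' => DIFFER
  Position 3: 'd' vs 'e' => DIFFER
  Position 4: 'b' vs 'a' => DIFFER
  Position 5: 'd' vs 'e' => DIFFER
  Position 6: 'a' vs 'c' => DIFFER
Positions that differ: 7

7


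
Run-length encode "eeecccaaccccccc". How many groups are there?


Input: eeecccaaccccccc
Scanning for consecutive runs:
  Group 1: 'e' x 3 (positions 0-2)
  Group 2: 'c' x 3 (positions 3-5)
  Group 3: 'a' x 2 (positions 6-7)
  Group 4: 'c' x 7 (positions 8-14)
Total groups: 4

4


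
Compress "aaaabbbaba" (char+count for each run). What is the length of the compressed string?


Input: aaaabbbaba
Runs:
  'a' x 4 => "a4"
  'b' x 3 => "b3"
  'a' x 1 => "a1"
  'b' x 1 => "b1"
  'a' x 1 => "a1"
Compressed: "a4b3a1b1a1"
Compressed length: 10

10


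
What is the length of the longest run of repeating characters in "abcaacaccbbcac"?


Input: "abcaacaccbbcac"
Scanning for longest run:
  Position 1 ('b'): new char, reset run to 1
  Position 2 ('c'): new char, reset run to 1
  Position 3 ('a'): new char, reset run to 1
  Position 4 ('a'): continues run of 'a', length=2
  Position 5 ('c'): new char, reset run to 1
  Position 6 ('a'): new char, reset run to 1
  Position 7 ('c'): new char, reset run to 1
  Position 8 ('c'): continues run of 'c', length=2
  Position 9 ('b'): new char, reset run to 1
  Position 10 ('b'): continues run of 'b', length=2
  Position 11 ('c'): new char, reset run to 1
  Position 12 ('a'): new char, reset run to 1
  Position 13 ('c'): new char, reset run to 1
Longest run: 'a' with length 2

2


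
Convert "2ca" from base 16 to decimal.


Input: "2ca" in base 16
Positional expansion:
  Digit '2' (value 2) x 16^2 = 512
  Digit 'c' (value 12) x 16^1 = 192
  Digit 'a' (value 10) x 16^0 = 10
Sum = 714

714


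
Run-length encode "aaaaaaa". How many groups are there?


Input: aaaaaaa
Scanning for consecutive runs:
  Group 1: 'a' x 7 (positions 0-6)
Total groups: 1

1


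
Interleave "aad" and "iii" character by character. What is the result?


Interleaving "aad" and "iii":
  Position 0: 'a' from first, 'i' from second => "ai"
  Position 1: 'a' from first, 'i' from second => "ai"
  Position 2: 'd' from first, 'i' from second => "di"
Result: aiaidi

aiaidi


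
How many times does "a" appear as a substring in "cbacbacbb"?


Searching for "a" in "cbacbacbb"
Scanning each position:
  Position 0: "c" => no
  Position 1: "b" => no
  Position 2: "a" => MATCH
  Position 3: "c" => no
  Position 4: "b" => no
  Position 5: "a" => MATCH
  Position 6: "c" => no
  Position 7: "b" => no
  Position 8: "b" => no
Total occurrences: 2

2


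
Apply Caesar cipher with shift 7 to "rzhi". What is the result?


Caesar cipher: shift "rzhi" by 7
  'r' (pos 17) + 7 = pos 24 = 'y'
  'z' (pos 25) + 7 = pos 6 = 'g'
  'h' (pos 7) + 7 = pos 14 = 'o'
  'i' (pos 8) + 7 = pos 15 = 'p'
Result: ygop

ygop


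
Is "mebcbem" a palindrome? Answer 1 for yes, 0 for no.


Input: mebcbem
Reversed: mebcbem
  Compare pos 0 ('m') with pos 6 ('m'): match
  Compare pos 1 ('e') with pos 5 ('e'): match
  Compare pos 2 ('b') with pos 4 ('b'): match
Result: palindrome

1


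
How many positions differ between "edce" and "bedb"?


Comparing "edce" and "bedb" position by position:
  Position 0: 'e' vs 'b' => DIFFER
  Position 1: 'd' vs 'e' => DIFFER
  Position 2: 'c' vs 'd' => DIFFER
  Position 3: 'e' vs 'b' => DIFFER
Positions that differ: 4

4


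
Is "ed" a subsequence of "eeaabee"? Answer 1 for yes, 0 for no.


Check if "ed" is a subsequence of "eeaabee"
Greedy scan:
  Position 0 ('e'): matches sub[0] = 'e'
  Position 1 ('e'): no match needed
  Position 2 ('a'): no match needed
  Position 3 ('a'): no match needed
  Position 4 ('b'): no match needed
  Position 5 ('e'): no match needed
  Position 6 ('e'): no match needed
Only matched 1/2 characters => not a subsequence

0


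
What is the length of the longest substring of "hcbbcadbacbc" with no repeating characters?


Input: "hcbbcadbacbc"
Sliding window (track last position of each char):
  Position 0 ('h'): window [0,0] length 1 -- new best
  Position 1 ('c'): window [0,1] length 2 -- new best
  Position 2 ('b'): window [0,2] length 3 -- new best
  Position 3 ('b'): repeat (last at 2), move window start to 3
  Position 3 ('b'): window [3,3] length 1
  Position 4 ('c'): window [3,4] length 2
  Position 5 ('a'): window [3,5] length 3
  Position 6 ('d'): window [3,6] length 4 -- new best
  Position 7 ('b'): repeat (last at 3), move window start to 4
  Position 7 ('b'): window [4,7] length 4
  Position 8 ('a'): repeat (last at 5), move window start to 6
  Position 8 ('a'): window [6,8] length 3
  Position 9 ('c'): window [6,9] length 4
  Position 10 ('b'): repeat (last at 7), move window start to 8
  Position 10 ('b'): window [8,10] length 3
  Position 11 ('c'): repeat (last at 9), move window start to 10
  Position 11 ('c'): window [10,11] length 2
Longest substring with no repeats: "bcad" with length 4

4


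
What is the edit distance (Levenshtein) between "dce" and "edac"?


Computing edit distance: "dce" -> "edac"
DP table:
           e    d    a    c
      0    1    2    3    4
  d   1    1    1    2    3
  c   2    2    2    2    2
  e   3    2    3    3    3
Edit distance = dp[3][4] = 3

3


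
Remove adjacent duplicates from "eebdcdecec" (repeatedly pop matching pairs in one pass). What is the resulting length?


Input: eebdcdecec
Stack-based adjacent duplicate removal:
  Read 'e': push. Stack: e
  Read 'e': matches stack top 'e' => pop. Stack: (empty)
  Read 'b': push. Stack: b
  Read 'd': push. Stack: bd
  Read 'c': push. Stack: bdc
  Read 'd': push. Stack: bdcd
  Read 'e': push. Stack: bdcde
  Read 'c': push. Stack: bdcdec
  Read 'e': push. Stack: bdcdece
  Read 'c': push. Stack: bdcdecec
Final stack: "bdcdecec" (length 8)

8


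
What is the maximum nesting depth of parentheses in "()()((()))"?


Input: "()()((()))"
Tracking depth:
  Position 0 '(': depth becomes 1
  Position 1 ')': depth becomes 0
  Position 2 '(': depth becomes 1
  Position 3 ')': depth becomes 0
  Position 4 '(': depth becomes 1
  Position 5 '(': depth becomes 2
  Position 6 '(': depth becomes 3
  Position 7 ')': depth becomes 2
  Position 8 ')': depth becomes 1
  Position 9 ')': depth becomes 0
Maximum depth reached: 3

3


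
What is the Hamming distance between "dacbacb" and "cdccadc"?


Comparing "dacbacb" and "cdccadc" position by position:
  Position 0: 'd' vs 'c' => differ
  Position 1: 'a' vs 'd' => differ
  Position 2: 'c' vs 'c' => same
  Position 3: 'b' vs 'c' => differ
  Position 4: 'a' vs 'a' => same
  Position 5: 'c' vs 'd' => differ
  Position 6: 'b' vs 'c' => differ
Total differences (Hamming distance): 5

5


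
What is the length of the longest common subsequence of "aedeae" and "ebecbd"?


LCS of "aedeae" and "ebecbd"
DP table:
           e    b    e    c    b    d
      0    0    0    0    0    0    0
  a   0    0    0    0    0    0    0
  e   0    1    1    1    1    1    1
  d   0    1    1    1    1    1    2
  e   0    1    1    2    2    2    2
  a   0    1    1    2    2    2    2
  e   0    1    1    2    2    2    2
LCS length = dp[6][6] = 2

2


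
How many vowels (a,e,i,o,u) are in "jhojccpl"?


Input: jhojccpl
Checking each character:
  'j' at position 0: consonant
  'h' at position 1: consonant
  'o' at position 2: vowel (running total: 1)
  'j' at position 3: consonant
  'c' at position 4: consonant
  'c' at position 5: consonant
  'p' at position 6: consonant
  'l' at position 7: consonant
Total vowels: 1

1


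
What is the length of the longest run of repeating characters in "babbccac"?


Input: "babbccac"
Scanning for longest run:
  Position 1 ('a'): new char, reset run to 1
  Position 2 ('b'): new char, reset run to 1
  Position 3 ('b'): continues run of 'b', length=2
  Position 4 ('c'): new char, reset run to 1
  Position 5 ('c'): continues run of 'c', length=2
  Position 6 ('a'): new char, reset run to 1
  Position 7 ('c'): new char, reset run to 1
Longest run: 'b' with length 2

2


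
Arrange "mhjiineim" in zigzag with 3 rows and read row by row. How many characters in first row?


Zigzag "mhjiineim" into 3 rows:
Placing characters:
  'm' => row 0
  'h' => row 1
  'j' => row 2
  'i' => row 1
  'i' => row 0
  'n' => row 1
  'e' => row 2
  'i' => row 1
  'm' => row 0
Rows:
  Row 0: "mim"
  Row 1: "hini"
  Row 2: "je"
First row length: 3

3


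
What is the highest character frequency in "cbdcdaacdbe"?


Input: cbdcdaacdbe
Character counts:
  'a': 2
  'b': 2
  'c': 3
  'd': 3
  'e': 1
Maximum frequency: 3

3


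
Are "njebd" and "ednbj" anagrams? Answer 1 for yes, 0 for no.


Strings: "njebd", "ednbj"
Sorted first:  bdejn
Sorted second: bdejn
Sorted forms match => anagrams

1


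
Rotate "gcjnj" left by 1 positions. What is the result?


Input: "gcjnj", rotate left by 1
First 1 characters: "g"
Remaining characters: "cjnj"
Concatenate remaining + first: "cjnj" + "g" = "cjnjg"

cjnjg


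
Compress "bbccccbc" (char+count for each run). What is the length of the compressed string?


Input: bbccccbc
Runs:
  'b' x 2 => "b2"
  'c' x 4 => "c4"
  'b' x 1 => "b1"
  'c' x 1 => "c1"
Compressed: "b2c4b1c1"
Compressed length: 8

8


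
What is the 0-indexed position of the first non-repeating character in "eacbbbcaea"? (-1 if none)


Input: eacbbbcaea
Character frequencies:
  'a': 3
  'b': 3
  'c': 2
  'e': 2
Scanning left to right for freq == 1:
  Position 0 ('e'): freq=2, skip
  Position 1 ('a'): freq=3, skip
  Position 2 ('c'): freq=2, skip
  Position 3 ('b'): freq=3, skip
  Position 4 ('b'): freq=3, skip
  Position 5 ('b'): freq=3, skip
  Position 6 ('c'): freq=2, skip
  Position 7 ('a'): freq=3, skip
  Position 8 ('e'): freq=2, skip
  Position 9 ('a'): freq=3, skip
  No unique character found => answer = -1

-1


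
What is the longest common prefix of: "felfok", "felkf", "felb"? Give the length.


Words: felfok, felkf, felb
  Position 0: all 'f' => match
  Position 1: all 'e' => match
  Position 2: all 'l' => match
  Position 3: ('f', 'k', 'b') => mismatch, stop
LCP = "fel" (length 3)

3


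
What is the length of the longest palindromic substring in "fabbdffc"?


Input: "fabbdffc"
Checking substrings for palindromes:
  [2:4] "bb" (len 2) => palindrome
  [5:7] "ff" (len 2) => palindrome
Longest palindromic substring: "bb" with length 2

2


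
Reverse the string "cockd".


Input: cockd
Reading characters right to left:
  Position 4: 'd'
  Position 3: 'k'
  Position 2: 'c'
  Position 1: 'o'
  Position 0: 'c'
Reversed: dkcoc

dkcoc


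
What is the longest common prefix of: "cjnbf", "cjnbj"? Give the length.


Words: cjnbf, cjnbj
  Position 0: all 'c' => match
  Position 1: all 'j' => match
  Position 2: all 'n' => match
  Position 3: all 'b' => match
  Position 4: ('f', 'j') => mismatch, stop
LCP = "cjnb" (length 4)

4


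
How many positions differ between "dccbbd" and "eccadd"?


Comparing "dccbbd" and "eccadd" position by position:
  Position 0: 'd' vs 'e' => DIFFER
  Position 1: 'c' vs 'c' => same
  Position 2: 'c' vs 'c' => same
  Position 3: 'b' vs 'a' => DIFFER
  Position 4: 'b' vs 'd' => DIFFER
  Position 5: 'd' vs 'd' => same
Positions that differ: 3

3


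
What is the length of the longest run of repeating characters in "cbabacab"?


Input: "cbabacab"
Scanning for longest run:
  Position 1 ('b'): new char, reset run to 1
  Position 2 ('a'): new char, reset run to 1
  Position 3 ('b'): new char, reset run to 1
  Position 4 ('a'): new char, reset run to 1
  Position 5 ('c'): new char, reset run to 1
  Position 6 ('a'): new char, reset run to 1
  Position 7 ('b'): new char, reset run to 1
Longest run: 'c' with length 1

1


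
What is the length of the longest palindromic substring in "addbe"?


Input: "addbe"
Checking substrings for palindromes:
  [1:3] "dd" (len 2) => palindrome
Longest palindromic substring: "dd" with length 2

2


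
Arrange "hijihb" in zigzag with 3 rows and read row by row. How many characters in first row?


Zigzag "hijihb" into 3 rows:
Placing characters:
  'h' => row 0
  'i' => row 1
  'j' => row 2
  'i' => row 1
  'h' => row 0
  'b' => row 1
Rows:
  Row 0: "hh"
  Row 1: "iib"
  Row 2: "j"
First row length: 2

2


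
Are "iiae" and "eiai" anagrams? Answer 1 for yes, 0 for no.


Strings: "iiae", "eiai"
Sorted first:  aeii
Sorted second: aeii
Sorted forms match => anagrams

1


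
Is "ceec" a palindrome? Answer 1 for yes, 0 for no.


Input: ceec
Reversed: ceec
  Compare pos 0 ('c') with pos 3 ('c'): match
  Compare pos 1 ('e') with pos 2 ('e'): match
Result: palindrome

1


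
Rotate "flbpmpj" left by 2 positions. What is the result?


Input: "flbpmpj", rotate left by 2
First 2 characters: "fl"
Remaining characters: "bpmpj"
Concatenate remaining + first: "bpmpj" + "fl" = "bpmpjfl"

bpmpjfl


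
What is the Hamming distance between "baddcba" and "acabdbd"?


Comparing "baddcba" and "acabdbd" position by position:
  Position 0: 'b' vs 'a' => differ
  Position 1: 'a' vs 'c' => differ
  Position 2: 'd' vs 'a' => differ
  Position 3: 'd' vs 'b' => differ
  Position 4: 'c' vs 'd' => differ
  Position 5: 'b' vs 'b' => same
  Position 6: 'a' vs 'd' => differ
Total differences (Hamming distance): 6

6


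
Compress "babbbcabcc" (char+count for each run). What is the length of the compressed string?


Input: babbbcabcc
Runs:
  'b' x 1 => "b1"
  'a' x 1 => "a1"
  'b' x 3 => "b3"
  'c' x 1 => "c1"
  'a' x 1 => "a1"
  'b' x 1 => "b1"
  'c' x 2 => "c2"
Compressed: "b1a1b3c1a1b1c2"
Compressed length: 14

14


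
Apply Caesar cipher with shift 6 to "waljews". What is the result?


Caesar cipher: shift "waljews" by 6
  'w' (pos 22) + 6 = pos 2 = 'c'
  'a' (pos 0) + 6 = pos 6 = 'g'
  'l' (pos 11) + 6 = pos 17 = 'r'
  'j' (pos 9) + 6 = pos 15 = 'p'
  'e' (pos 4) + 6 = pos 10 = 'k'
  'w' (pos 22) + 6 = pos 2 = 'c'
  's' (pos 18) + 6 = pos 24 = 'y'
Result: cgrpkcy

cgrpkcy


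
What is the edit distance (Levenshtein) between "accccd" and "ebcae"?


Computing edit distance: "accccd" -> "ebcae"
DP table:
           e    b    c    a    e
      0    1    2    3    4    5
  a   1    1    2    3    3    4
  c   2    2    2    2    3    4
  c   3    3    3    2    3    4
  c   4    4    4    3    3    4
  c   5    5    5    4    4    4
  d   6    6    6    5    5    5
Edit distance = dp[6][5] = 5

5


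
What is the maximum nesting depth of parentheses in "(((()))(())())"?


Input: "(((()))(())())"
Tracking depth:
  Position 0 '(': depth becomes 1
  Position 1 '(': depth becomes 2
  Position 2 '(': depth becomes 3
  Position 3 '(': depth becomes 4
  Position 4 ')': depth becomes 3
  Position 5 ')': depth becomes 2
  Position 6 ')': depth becomes 1
  Position 7 '(': depth becomes 2
  Position 8 '(': depth becomes 3
  Position 9 ')': depth becomes 2
  Position 10 ')': depth becomes 1
  Position 11 '(': depth becomes 2
  Position 12 ')': depth becomes 1
  Position 13 ')': depth becomes 0
Maximum depth reached: 4

4


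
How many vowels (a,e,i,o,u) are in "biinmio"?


Input: biinmio
Checking each character:
  'b' at position 0: consonant
  'i' at position 1: vowel (running total: 1)
  'i' at position 2: vowel (running total: 2)
  'n' at position 3: consonant
  'm' at position 4: consonant
  'i' at position 5: vowel (running total: 3)
  'o' at position 6: vowel (running total: 4)
Total vowels: 4

4


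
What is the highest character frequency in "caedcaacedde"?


Input: caedcaacedde
Character counts:
  'a': 3
  'c': 3
  'd': 3
  'e': 3
Maximum frequency: 3

3


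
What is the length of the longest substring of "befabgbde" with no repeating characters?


Input: "befabgbde"
Sliding window (track last position of each char):
  Position 0 ('b'): window [0,0] length 1 -- new best
  Position 1 ('e'): window [0,1] length 2 -- new best
  Position 2 ('f'): window [0,2] length 3 -- new best
  Position 3 ('a'): window [0,3] length 4 -- new best
  Position 4 ('b'): repeat (last at 0), move window start to 1
  Position 4 ('b'): window [1,4] length 4
  Position 5 ('g'): window [1,5] length 5 -- new best
  Position 6 ('b'): repeat (last at 4), move window start to 5
  Position 6 ('b'): window [5,6] length 2
  Position 7 ('d'): window [5,7] length 3
  Position 8 ('e'): window [5,8] length 4
Longest substring with no repeats: "efabg" with length 5

5


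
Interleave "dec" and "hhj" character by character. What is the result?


Interleaving "dec" and "hhj":
  Position 0: 'd' from first, 'h' from second => "dh"
  Position 1: 'e' from first, 'h' from second => "eh"
  Position 2: 'c' from first, 'j' from second => "cj"
Result: dhehcj

dhehcj


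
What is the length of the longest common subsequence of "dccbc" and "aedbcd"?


LCS of "dccbc" and "aedbcd"
DP table:
           a    e    d    b    c    d
      0    0    0    0    0    0    0
  d   0    0    0    1    1    1    1
  c   0    0    0    1    1    2    2
  c   0    0    0    1    1    2    2
  b   0    0    0    1    2    2    2
  c   0    0    0    1    2    3    3
LCS length = dp[5][6] = 3

3


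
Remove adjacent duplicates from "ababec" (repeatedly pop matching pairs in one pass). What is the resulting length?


Input: ababec
Stack-based adjacent duplicate removal:
  Read 'a': push. Stack: a
  Read 'b': push. Stack: ab
  Read 'a': push. Stack: aba
  Read 'b': push. Stack: abab
  Read 'e': push. Stack: ababe
  Read 'c': push. Stack: ababec
Final stack: "ababec" (length 6)

6


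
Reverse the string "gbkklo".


Input: gbkklo
Reading characters right to left:
  Position 5: 'o'
  Position 4: 'l'
  Position 3: 'k'
  Position 2: 'k'
  Position 1: 'b'
  Position 0: 'g'
Reversed: olkkbg

olkkbg
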